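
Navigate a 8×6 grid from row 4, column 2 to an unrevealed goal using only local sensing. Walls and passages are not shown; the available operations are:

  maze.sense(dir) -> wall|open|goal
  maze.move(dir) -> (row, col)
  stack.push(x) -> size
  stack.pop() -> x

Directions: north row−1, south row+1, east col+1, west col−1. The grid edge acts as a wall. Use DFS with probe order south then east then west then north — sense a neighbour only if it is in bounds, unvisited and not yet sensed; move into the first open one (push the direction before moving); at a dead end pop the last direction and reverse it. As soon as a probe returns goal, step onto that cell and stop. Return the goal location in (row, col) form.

! 1. maze.sense(south) -> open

! 2. stack.push(south) -> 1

! 3. maze.move(south) -> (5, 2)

! 4. maze.sense(south) -> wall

! 5. maze.sense(east) -> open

! 6. stack.push(east) -> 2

! 7. maze.move(east) -> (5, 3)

! 8. maze.sense(south) -> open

! 9. stack.push(south) -> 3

! 10. maze.move(south) -> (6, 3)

! 11. maze.sense(south) -> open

! 12. stack.push(south) -> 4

! 13. maze.move(south) -> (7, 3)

! 14. maze.sense(east) -> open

! 15. stack.push(east) -> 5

! 16. maze.move(east) -> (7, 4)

! 17. maze.sense(east) -> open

! 18. stack.push(east) -> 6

! 19. maze.move(east) -> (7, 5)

! 20. maze.sense(north) -> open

! 21. stack.push(north) -> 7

! 22. maze.move(north) -> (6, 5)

! 23. maze.sense(west) -> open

! 24. stack.push(west) -> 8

! 25. maze.move(west) -> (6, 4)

! 26. maze.sense(north) -> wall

! 27. stack.pop() -> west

! 28. maze.move(east) -> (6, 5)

! 29. maze.sense(north) -> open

! 30. stack.push(north) -> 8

! 31. maze.move(north) -> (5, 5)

! 32. maze.sense(north) -> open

! 33. stack.push(north) -> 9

! 34. maze.move(north) -> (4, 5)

! 35. maze.sense(west) -> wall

! 36. maze.sense(north) -> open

! 37. stack.push(north) -> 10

! 38. maze.move(north) -> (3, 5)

! 39. maze.sense(west) -> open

! 40. stack.push(west) -> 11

! 41. maze.move(west) -> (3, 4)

! 42. maze.sense(west) -> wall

! 43. maze.sense(north) -> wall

! 44. stack.pop() -> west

! 45. maze.move(east) -> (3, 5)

! 46. maze.sense(north) -> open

! 47. stack.push(north) -> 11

! 48. maze.move(north) -> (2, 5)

! 49. maze.sense(north) -> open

! 50. stack.push(north) -> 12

! 51. maze.move(north) -> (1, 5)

! 52. maze.sense(west) -> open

! 53. stack.push(west) -> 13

! 54. maze.move(west) -> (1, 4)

! 55. maze.sense(west) -> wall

! 56. maze.sense(north) -> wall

! 57. stack.pop() -> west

! 58. maze.move(east) -> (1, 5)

! 59. maze.sense(north) -> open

! 60. stack.push(north) -> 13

! 61. maze.move(north) -> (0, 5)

! 62. stack.pop() -> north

! 63. maze.move(south) -> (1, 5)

! 64. stack.pop() -> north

! 65. maze.move(south) -> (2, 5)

! 66. stack.pop() -> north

! 67. maze.move(south) -> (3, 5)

! 68. stack.pop() -> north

! 69. maze.move(south) -> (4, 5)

! 70. stack.pop() -> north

! 71. maze.move(south) -> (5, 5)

! 72. stack.pop() -> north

! 73. maze.move(south) -> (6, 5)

! 74. stack.pop() -> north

! 75. maze.move(south) -> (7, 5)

! 76. stack.pop() -> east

! 77. maze.move(west) -> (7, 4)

! 78. stack.pop() -> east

! 79. maze.move(west) -> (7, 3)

! 80. maze.sense(west) -> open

! 81. stack.push(west) -> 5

! 82. maze.move(west) -> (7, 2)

! 83. maze.sense(west) -> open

! 84. stack.push(west) -> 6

! 85. maze.move(west) -> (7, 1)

! 86. maze.sense(west) -> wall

! 87. maze.sense(north) -> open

! 88. stack.push(north) -> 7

! 89. maze.move(north) -> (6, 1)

! 90. maze.sense(west) -> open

! 91. stack.push(west) -> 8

! 92. maze.move(west) -> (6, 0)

! 93. maze.sense(north) -> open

! 94. stack.push(north) -> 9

! 95. maze.move(north) -> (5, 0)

! 96. maze.sense(east) -> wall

! 97. maze.sense(north) -> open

! 98. stack.push(north) -> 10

! 99. maze.move(north) -> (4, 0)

! 100. maze.sense(east) -> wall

! 101. maze.sense(north) -> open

! 102. stack.push(north) -> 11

! 103. maze.move(north) -> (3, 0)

! 104. maze.sense(east) -> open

! 105. stack.push(east) -> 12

! 106. maze.move(east) -> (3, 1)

! 107. maze.sense(east) -> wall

! 108. maze.sense(north) -> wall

! 109. stack.pop() -> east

! 110. maze.move(west) -> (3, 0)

! 111. maze.sense(north) -> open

! 112. stack.push(north) -> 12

! 113. maze.move(north) -> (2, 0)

! 114. maze.sense(north) -> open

! 115. stack.push(north) -> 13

! 116. maze.move(north) -> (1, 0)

! 117. maze.sense(east) -> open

! 118. stack.push(east) -> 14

! 119. maze.move(east) -> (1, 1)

! 120. maze.sense(east) -> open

! 121. stack.push(east) -> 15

! 122. maze.move(east) -> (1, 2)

! 123. maze.sense(south) -> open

! 124. stack.push(south) -> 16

! 125. maze.move(south) -> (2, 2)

! 126. maze.sense(east) -> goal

! 127. maze.move(east) -> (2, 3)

Answer: (2, 3)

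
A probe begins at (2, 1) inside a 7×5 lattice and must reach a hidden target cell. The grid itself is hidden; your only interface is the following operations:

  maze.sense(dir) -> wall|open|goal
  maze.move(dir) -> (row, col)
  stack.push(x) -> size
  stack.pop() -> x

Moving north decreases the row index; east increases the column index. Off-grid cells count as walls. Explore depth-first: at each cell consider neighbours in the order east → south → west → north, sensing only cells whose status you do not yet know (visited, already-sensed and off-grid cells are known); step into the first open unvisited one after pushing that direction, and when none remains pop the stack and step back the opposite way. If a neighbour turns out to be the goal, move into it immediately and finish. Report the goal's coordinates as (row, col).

I invoke maze.sense with dir=east, which returns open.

I try stack.push with x=east, : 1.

Then maze.move with dir=east, and see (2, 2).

I try maze.sense with dir=east, — result: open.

Then stack.push with x=east, and get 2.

I try maze.move with dir=east, and get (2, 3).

Calling maze.sense with dir=east, → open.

I use stack.push with x=east, and see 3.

Then maze.move with dir=east, which returns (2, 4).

I use maze.sense with dir=south, giving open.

I try stack.push with x=south, → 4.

I use maze.move with dir=south, → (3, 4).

I try maze.sense with dir=south, and observe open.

I run stack.push with x=south, yielding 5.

Invoking maze.move with dir=south, which returns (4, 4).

I run maze.sense with dir=south, and observe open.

Next I call stack.push with x=south, which returns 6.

I invoke maze.move with dir=south, giving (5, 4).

I try maze.sense with dir=south, and see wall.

Invoking maze.sense with dir=west, — result: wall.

Using stack.pop(), yielding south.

I try maze.move with dir=north, and see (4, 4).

Calling maze.sense with dir=west, which returns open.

I run stack.push with x=west, — result: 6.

I use maze.move with dir=west, yielding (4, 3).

Calling maze.sense with dir=west, and see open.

I try stack.push with x=west, which returns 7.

I use maze.move with dir=west, and see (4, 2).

I run maze.sense with dir=south, which returns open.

I invoke stack.push with x=south, → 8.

Using maze.move with dir=south, and see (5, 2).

Then maze.sense with dir=south, → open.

Next I call stack.push with x=south, and observe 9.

I try maze.move with dir=south, which returns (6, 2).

Now I run maze.sense with dir=east, and observe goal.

Next I call maze.move with dir=east, which returns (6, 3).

Answer: (6, 3)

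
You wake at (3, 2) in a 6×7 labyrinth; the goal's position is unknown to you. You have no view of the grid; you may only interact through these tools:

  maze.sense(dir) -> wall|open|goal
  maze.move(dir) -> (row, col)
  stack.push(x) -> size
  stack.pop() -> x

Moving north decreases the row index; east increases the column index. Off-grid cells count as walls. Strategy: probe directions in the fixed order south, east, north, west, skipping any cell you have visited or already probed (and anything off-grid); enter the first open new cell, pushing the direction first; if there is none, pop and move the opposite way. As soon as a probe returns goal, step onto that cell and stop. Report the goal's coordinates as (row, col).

% 1. sense(dir='south') => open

% 2. push(x='south') => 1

% 3. move(dir='south') => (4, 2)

% 4. sense(dir='south') => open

% 5. push(x='south') => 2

% 6. move(dir='south') => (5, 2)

% 7. sense(dir='east') => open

% 8. push(x='east') => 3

% 9. move(dir='east') => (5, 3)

% 10. sense(dir='east') => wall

% 11. sense(dir='north') => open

% 12. push(x='north') => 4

% 13. move(dir='north') => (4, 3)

% 14. sense(dir='east') => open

% 15. push(x='east') => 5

% 16. move(dir='east') => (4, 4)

% 17. sense(dir='east') => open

% 18. push(x='east') => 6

% 19. move(dir='east') => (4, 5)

% 20. sense(dir='south') => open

% 21. push(x='south') => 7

% 22. move(dir='south') => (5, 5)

% 23. sense(dir='east') => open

% 24. push(x='east') => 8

% 25. move(dir='east') => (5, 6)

% 26. sense(dir='north') => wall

% 27. pop() => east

% 28. move(dir='west') => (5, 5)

% 29. pop() => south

% 30. move(dir='north') => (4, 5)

% 31. sense(dir='north') => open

% 32. push(x='north') => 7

% 33. move(dir='north') => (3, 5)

% 34. sense(dir='east') => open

% 35. push(x='east') => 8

% 36. move(dir='east') => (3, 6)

% 37. sense(dir='north') => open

% 38. push(x='north') => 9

% 39. move(dir='north') => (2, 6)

% 40. sense(dir='north') => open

% 41. push(x='north') => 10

% 42. move(dir='north') => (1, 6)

% 43. sense(dir='north') => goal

% 44. move(dir='north') => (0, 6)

Answer: (0, 6)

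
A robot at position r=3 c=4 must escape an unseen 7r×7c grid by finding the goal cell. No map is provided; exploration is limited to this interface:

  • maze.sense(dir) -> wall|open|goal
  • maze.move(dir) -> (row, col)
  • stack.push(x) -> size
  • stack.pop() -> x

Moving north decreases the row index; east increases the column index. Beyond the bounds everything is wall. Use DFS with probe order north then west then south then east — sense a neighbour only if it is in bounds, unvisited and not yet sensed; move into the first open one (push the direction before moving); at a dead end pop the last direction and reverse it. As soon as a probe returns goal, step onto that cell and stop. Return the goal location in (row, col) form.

CALL maze.sense[dir: north]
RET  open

CALL stack.push[x: north]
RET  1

CALL maze.move[dir: north]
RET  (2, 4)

CALL maze.sense[dir: north]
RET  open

CALL stack.push[x: north]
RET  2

CALL maze.move[dir: north]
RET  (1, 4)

CALL maze.sense[dir: north]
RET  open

CALL stack.push[x: north]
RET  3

CALL maze.move[dir: north]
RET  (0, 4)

CALL maze.sense[dir: west]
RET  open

CALL stack.push[x: west]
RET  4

CALL maze.move[dir: west]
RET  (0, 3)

CALL maze.sense[dir: west]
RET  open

CALL stack.push[x: west]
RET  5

CALL maze.move[dir: west]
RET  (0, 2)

CALL maze.sense[dir: west]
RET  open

CALL stack.push[x: west]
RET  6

CALL maze.move[dir: west]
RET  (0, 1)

CALL maze.sense[dir: west]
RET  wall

CALL maze.sense[dir: south]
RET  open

CALL stack.push[x: south]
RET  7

CALL maze.move[dir: south]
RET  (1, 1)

CALL maze.sense[dir: west]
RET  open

CALL stack.push[x: west]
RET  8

CALL maze.move[dir: west]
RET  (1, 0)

CALL maze.sense[dir: south]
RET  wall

CALL stack.pop[]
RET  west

CALL maze.move[dir: east]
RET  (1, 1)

CALL maze.sense[dir: south]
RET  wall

CALL maze.sense[dir: east]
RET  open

CALL stack.push[x: east]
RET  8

CALL maze.move[dir: east]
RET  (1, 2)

CALL maze.sense[dir: south]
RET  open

CALL stack.push[x: south]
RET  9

CALL maze.move[dir: south]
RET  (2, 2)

CALL maze.sense[dir: south]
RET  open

CALL stack.push[x: south]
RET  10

CALL maze.move[dir: south]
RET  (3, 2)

CALL maze.sense[dir: west]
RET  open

CALL stack.push[x: west]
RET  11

CALL maze.move[dir: west]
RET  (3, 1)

CALL maze.sense[dir: west]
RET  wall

CALL maze.sense[dir: south]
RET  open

CALL stack.push[x: south]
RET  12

CALL maze.move[dir: south]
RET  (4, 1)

CALL maze.sense[dir: west]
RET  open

CALL stack.push[x: west]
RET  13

CALL maze.move[dir: west]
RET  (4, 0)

CALL maze.sense[dir: south]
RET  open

CALL stack.push[x: south]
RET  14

CALL maze.move[dir: south]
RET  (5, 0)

CALL maze.sense[dir: south]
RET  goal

CALL maze.move[dir: south]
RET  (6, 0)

Answer: (6, 0)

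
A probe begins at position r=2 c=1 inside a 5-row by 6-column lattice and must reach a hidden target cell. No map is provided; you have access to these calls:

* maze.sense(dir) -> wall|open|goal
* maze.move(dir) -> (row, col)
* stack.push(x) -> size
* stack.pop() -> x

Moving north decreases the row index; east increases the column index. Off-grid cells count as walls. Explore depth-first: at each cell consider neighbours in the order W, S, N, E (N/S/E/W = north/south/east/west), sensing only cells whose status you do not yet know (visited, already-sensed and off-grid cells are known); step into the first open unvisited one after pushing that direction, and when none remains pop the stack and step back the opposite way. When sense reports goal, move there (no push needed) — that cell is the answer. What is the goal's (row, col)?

>> maze.sense(dir='west')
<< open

>> stack.push(x='west')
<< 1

>> maze.move(dir='west')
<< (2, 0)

>> maze.sense(dir='south')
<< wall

>> maze.sense(dir='north')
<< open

>> stack.push(x='north')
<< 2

>> maze.move(dir='north')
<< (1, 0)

>> maze.sense(dir='north')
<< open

>> stack.push(x='north')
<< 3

>> maze.move(dir='north')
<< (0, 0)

>> maze.sense(dir='east')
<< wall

>> stack.pop()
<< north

>> maze.move(dir='south')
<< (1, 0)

>> maze.sense(dir='east')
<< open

>> stack.push(x='east')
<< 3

>> maze.move(dir='east')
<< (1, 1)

>> maze.sense(dir='east')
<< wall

>> stack.pop()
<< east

>> maze.move(dir='west')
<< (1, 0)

>> stack.pop()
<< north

>> maze.move(dir='south')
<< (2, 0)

>> stack.pop()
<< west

>> maze.move(dir='east')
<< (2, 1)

>> maze.sense(dir='south')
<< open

>> stack.push(x='south')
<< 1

>> maze.move(dir='south')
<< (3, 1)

>> maze.sense(dir='south')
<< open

>> stack.push(x='south')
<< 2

>> maze.move(dir='south')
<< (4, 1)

>> maze.sense(dir='west')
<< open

>> stack.push(x='west')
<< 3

>> maze.move(dir='west')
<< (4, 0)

>> stack.pop()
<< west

>> maze.move(dir='east')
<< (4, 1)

>> maze.sense(dir='east')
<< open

>> stack.push(x='east')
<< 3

>> maze.move(dir='east')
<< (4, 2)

>> maze.sense(dir='north')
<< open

>> stack.push(x='north')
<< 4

>> maze.move(dir='north')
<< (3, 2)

>> maze.sense(dir='north')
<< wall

>> maze.sense(dir='east')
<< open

>> stack.push(x='east')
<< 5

>> maze.move(dir='east')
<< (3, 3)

>> maze.sense(dir='south')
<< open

>> stack.push(x='south')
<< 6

>> maze.move(dir='south')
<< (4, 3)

>> maze.sense(dir='east')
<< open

>> stack.push(x='east')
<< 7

>> maze.move(dir='east')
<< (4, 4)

>> maze.sense(dir='north')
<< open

>> stack.push(x='north')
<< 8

>> maze.move(dir='north')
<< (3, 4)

>> maze.sense(dir='north')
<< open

>> stack.push(x='north')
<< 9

>> maze.move(dir='north')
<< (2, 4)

>> maze.sense(dir='west')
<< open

>> stack.push(x='west')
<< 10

>> maze.move(dir='west')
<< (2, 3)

>> maze.sense(dir='north')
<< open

>> stack.push(x='north')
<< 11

>> maze.move(dir='north')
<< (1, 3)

>> maze.sense(dir='north')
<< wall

>> maze.sense(dir='east')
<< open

>> stack.push(x='east')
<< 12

>> maze.move(dir='east')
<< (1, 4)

>> maze.sense(dir='north')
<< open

>> stack.push(x='north')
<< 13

>> maze.move(dir='north')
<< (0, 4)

>> maze.sense(dir='east')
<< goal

>> maze.move(dir='east')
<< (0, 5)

Answer: (0, 5)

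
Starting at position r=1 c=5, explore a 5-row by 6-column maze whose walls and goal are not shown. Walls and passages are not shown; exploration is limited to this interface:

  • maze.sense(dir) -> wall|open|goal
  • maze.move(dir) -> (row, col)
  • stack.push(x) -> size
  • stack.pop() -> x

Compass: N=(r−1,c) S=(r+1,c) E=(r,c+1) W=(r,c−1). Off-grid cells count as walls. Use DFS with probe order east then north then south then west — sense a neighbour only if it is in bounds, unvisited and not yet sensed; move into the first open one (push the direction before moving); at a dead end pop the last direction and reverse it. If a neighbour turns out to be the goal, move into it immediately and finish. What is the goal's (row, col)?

Next I call maze.sense on north, and get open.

Invoking stack.push on north, giving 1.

I call maze.move on north, and observe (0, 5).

I run maze.sense on west, yielding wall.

Now I run stack.pop(), : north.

Now I run maze.move on south, : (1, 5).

Calling maze.sense on south, and get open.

Then stack.push on south, : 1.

I invoke maze.move on south, and observe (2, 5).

Then maze.sense on south, giving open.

I run stack.push on south, and get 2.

I call maze.move on south, giving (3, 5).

Using maze.sense on south, which returns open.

Invoking stack.push on south, and observe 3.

Using maze.move on south, and observe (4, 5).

Invoking maze.sense on west, and get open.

I use stack.push on west, which returns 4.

Next I call maze.move on west, : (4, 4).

Invoking maze.sense on north, — result: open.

Now I run stack.push on north, : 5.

Then maze.move on north, and observe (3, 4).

Next I call maze.sense on north, giving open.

I run stack.push on north, yielding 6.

I invoke maze.move on north, and see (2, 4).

Invoking maze.sense on north, and get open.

Invoking stack.push on north, yielding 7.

I call maze.move on north, and get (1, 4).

Invoking maze.sense on west, yielding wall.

Then stack.pop, — result: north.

I call maze.move on south, — result: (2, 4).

Calling maze.sense on west, which returns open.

Calling stack.push on west, yielding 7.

Calling maze.move on west, and observe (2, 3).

I invoke maze.sense on south, → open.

I use stack.push on south, : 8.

I call maze.move on south, giving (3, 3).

I run maze.sense on south, yielding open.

I try stack.push on south, which returns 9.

Now I run maze.move on south, → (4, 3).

Using maze.sense on west, and see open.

Then stack.push on west, which returns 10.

I try maze.move on west, and get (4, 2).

I try maze.sense on north, and see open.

Using stack.push on north, and get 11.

I run maze.move on north, and get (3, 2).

Then maze.sense on north, yielding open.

I use stack.push on north, and see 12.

Using maze.move on north, → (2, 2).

Then maze.sense on north, : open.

Using stack.push on north, giving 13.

Calling maze.move on north, and observe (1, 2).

Then maze.sense on north, and see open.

Next I call stack.push on north, and get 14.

I call maze.move on north, and see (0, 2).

I invoke maze.sense on east, yielding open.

Now I run stack.push on east, yielding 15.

I try maze.move on east, and see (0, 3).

Next I call stack.pop, which returns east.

I call maze.move on west, yielding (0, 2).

Then maze.sense on west, : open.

Using stack.push on west, and see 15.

Calling maze.move on west, and get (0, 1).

Now I run maze.sense on south, : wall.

I try maze.sense on west, : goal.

Calling maze.move on west, — result: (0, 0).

Answer: (0, 0)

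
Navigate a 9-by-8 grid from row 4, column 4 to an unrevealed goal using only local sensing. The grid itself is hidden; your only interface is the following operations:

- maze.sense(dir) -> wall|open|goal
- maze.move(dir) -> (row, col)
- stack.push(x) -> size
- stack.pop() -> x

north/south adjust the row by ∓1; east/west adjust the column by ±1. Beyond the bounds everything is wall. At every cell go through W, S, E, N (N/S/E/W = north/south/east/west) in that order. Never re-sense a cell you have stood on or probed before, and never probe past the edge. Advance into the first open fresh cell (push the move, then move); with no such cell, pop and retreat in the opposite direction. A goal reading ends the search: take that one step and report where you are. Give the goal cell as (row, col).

I run maze.sense with west, — result: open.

Then stack.push with west, which returns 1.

Using maze.move with west, giving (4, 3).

I try maze.sense with west, which returns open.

I run stack.push with west, and see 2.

I call maze.move with west, yielding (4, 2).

Now I run maze.sense with west, → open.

Calling stack.push with west, : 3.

I run maze.move with west, : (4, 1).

I run maze.sense with west, and get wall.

Now I run maze.sense with south, : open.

Next I call stack.push with south, → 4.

Next I call maze.move with south, giving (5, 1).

I call maze.sense with west, → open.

Invoking stack.push with west, : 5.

I run maze.move with west, and get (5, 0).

I use maze.sense with south, — result: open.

Using stack.push with south, and observe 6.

I use maze.move with south, — result: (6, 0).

Invoking maze.sense with south, which returns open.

Using stack.push with south, — result: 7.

Using maze.move with south, : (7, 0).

I try maze.sense with south, — result: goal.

I invoke maze.move with south, → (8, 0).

Answer: (8, 0)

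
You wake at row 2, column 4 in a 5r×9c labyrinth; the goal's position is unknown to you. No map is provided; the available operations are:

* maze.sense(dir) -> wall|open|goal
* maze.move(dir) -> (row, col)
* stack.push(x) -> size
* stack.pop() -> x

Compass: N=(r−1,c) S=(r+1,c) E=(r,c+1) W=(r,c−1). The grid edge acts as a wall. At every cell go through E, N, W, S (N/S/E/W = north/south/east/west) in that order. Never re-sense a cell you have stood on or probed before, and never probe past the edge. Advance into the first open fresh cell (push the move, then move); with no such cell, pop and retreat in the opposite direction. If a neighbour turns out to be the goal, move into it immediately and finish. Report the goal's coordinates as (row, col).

# 1. maze.sense(east) => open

# 2. stack.push(east) => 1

# 3. maze.move(east) => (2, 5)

# 4. maze.sense(east) => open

# 5. stack.push(east) => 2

# 6. maze.move(east) => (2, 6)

# 7. maze.sense(east) => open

# 8. stack.push(east) => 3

# 9. maze.move(east) => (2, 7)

# 10. maze.sense(east) => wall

# 11. maze.sense(north) => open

# 12. stack.push(north) => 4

# 13. maze.move(north) => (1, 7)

# 14. maze.sense(east) => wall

# 15. maze.sense(north) => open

# 16. stack.push(north) => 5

# 17. maze.move(north) => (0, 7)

# 18. maze.sense(east) => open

# 19. stack.push(east) => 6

# 20. maze.move(east) => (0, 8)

# 21. stack.pop() => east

# 22. maze.move(west) => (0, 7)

# 23. maze.sense(west) => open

# 24. stack.push(west) => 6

# 25. maze.move(west) => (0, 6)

# 26. maze.sense(west) => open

# 27. stack.push(west) => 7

# 28. maze.move(west) => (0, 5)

# 29. maze.sense(west) => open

# 30. stack.push(west) => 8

# 31. maze.move(west) => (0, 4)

# 32. maze.sense(west) => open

# 33. stack.push(west) => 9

# 34. maze.move(west) => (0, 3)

# 35. maze.sense(west) => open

# 36. stack.push(west) => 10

# 37. maze.move(west) => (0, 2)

# 38. maze.sense(west) => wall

# 39. maze.sense(south) => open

# 40. stack.push(south) => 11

# 41. maze.move(south) => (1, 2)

# 42. maze.sense(east) => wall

# 43. maze.sense(west) => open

# 44. stack.push(west) => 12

# 45. maze.move(west) => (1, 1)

# 46. maze.sense(west) => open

# 47. stack.push(west) => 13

# 48. maze.move(west) => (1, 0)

# 49. maze.sense(north) => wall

# 50. maze.sense(south) => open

# 51. stack.push(south) => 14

# 52. maze.move(south) => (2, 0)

# 53. maze.sense(east) => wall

# 54. maze.sense(south) => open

# 55. stack.push(south) => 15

# 56. maze.move(south) => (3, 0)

# 57. maze.sense(east) => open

# 58. stack.push(east) => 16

# 59. maze.move(east) => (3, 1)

# 60. maze.sense(east) => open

# 61. stack.push(east) => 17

# 62. maze.move(east) => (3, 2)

# 63. maze.sense(east) => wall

# 64. maze.sense(north) => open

# 65. stack.push(north) => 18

# 66. maze.move(north) => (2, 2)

# 67. maze.sense(east) => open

# 68. stack.push(east) => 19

# 69. maze.move(east) => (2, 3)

# 70. stack.pop() => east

# 71. maze.move(west) => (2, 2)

# 72. stack.pop() => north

# 73. maze.move(south) => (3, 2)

# 74. maze.sense(south) => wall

# 75. stack.pop() => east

# 76. maze.move(west) => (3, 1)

# 77. maze.sense(south) => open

# 78. stack.push(south) => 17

# 79. maze.move(south) => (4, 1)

# 80. maze.sense(west) => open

# 81. stack.push(west) => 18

# 82. maze.move(west) => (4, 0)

# 83. stack.pop() => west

# 84. maze.move(east) => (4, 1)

# 85. stack.pop() => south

# 86. maze.move(north) => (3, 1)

# 87. stack.pop() => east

# 88. maze.move(west) => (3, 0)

# 89. stack.pop() => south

# 90. maze.move(north) => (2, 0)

# 91. stack.pop() => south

# 92. maze.move(north) => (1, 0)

# 93. stack.pop() => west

# 94. maze.move(east) => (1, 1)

# 95. stack.pop() => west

# 96. maze.move(east) => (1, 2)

# 97. stack.pop() => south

# 98. maze.move(north) => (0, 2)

# 99. stack.pop() => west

# 100. maze.move(east) => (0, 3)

# 101. stack.pop() => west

# 102. maze.move(east) => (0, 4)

# 103. maze.sense(south) => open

# 104. stack.push(south) => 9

# 105. maze.move(south) => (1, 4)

# 106. maze.sense(east) => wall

# 107. stack.pop() => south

# 108. maze.move(north) => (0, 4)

# 109. stack.pop() => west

# 110. maze.move(east) => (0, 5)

# 111. stack.pop() => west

# 112. maze.move(east) => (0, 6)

# 113. maze.sense(south) => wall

# 114. stack.pop() => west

# 115. maze.move(east) => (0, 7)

# 116. stack.pop() => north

# 117. maze.move(south) => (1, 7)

# 118. stack.pop() => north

# 119. maze.move(south) => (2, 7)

# 120. maze.sense(south) => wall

# 121. stack.pop() => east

# 122. maze.move(west) => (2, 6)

# 123. maze.sense(south) => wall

# 124. stack.pop() => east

# 125. maze.move(west) => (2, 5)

# 126. maze.sense(south) => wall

# 127. stack.pop() => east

# 128. maze.move(west) => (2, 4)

# 129. maze.sense(south) => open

# 130. stack.push(south) => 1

# 131. maze.move(south) => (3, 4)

# 132. maze.sense(south) => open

# 133. stack.push(south) => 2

# 134. maze.move(south) => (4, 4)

# 135. maze.sense(east) => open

# 136. stack.push(east) => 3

# 137. maze.move(east) => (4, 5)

# 138. maze.sense(east) => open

# 139. stack.push(east) => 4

# 140. maze.move(east) => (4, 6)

# 141. maze.sense(east) => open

# 142. stack.push(east) => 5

# 143. maze.move(east) => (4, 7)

# 144. maze.sense(east) => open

# 145. stack.push(east) => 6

# 146. maze.move(east) => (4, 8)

# 147. maze.sense(north) => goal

# 148. maze.move(north) => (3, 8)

Answer: (3, 8)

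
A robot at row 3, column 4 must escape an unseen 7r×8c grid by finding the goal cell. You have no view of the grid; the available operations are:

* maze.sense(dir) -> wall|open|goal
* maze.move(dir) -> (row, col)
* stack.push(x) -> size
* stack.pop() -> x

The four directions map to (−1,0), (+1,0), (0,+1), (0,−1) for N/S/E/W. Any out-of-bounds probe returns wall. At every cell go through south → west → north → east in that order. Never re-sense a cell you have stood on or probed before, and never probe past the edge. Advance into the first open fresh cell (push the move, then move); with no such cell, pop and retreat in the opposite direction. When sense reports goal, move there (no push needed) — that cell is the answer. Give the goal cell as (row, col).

>>> sense south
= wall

>>> sense west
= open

>>> push west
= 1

>>> move west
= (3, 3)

>>> sense south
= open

>>> push south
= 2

>>> move south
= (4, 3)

>>> sense south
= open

>>> push south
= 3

>>> move south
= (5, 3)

>>> sense south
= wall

>>> sense west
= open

>>> push west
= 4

>>> move west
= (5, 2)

>>> sense south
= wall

>>> sense west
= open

>>> push west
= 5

>>> move west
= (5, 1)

>>> sense south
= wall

>>> sense west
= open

>>> push west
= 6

>>> move west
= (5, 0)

>>> sense south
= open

>>> push south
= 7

>>> move south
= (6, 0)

>>> pop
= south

>>> move north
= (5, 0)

>>> sense north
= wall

>>> pop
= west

>>> move east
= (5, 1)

>>> sense north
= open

>>> push north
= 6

>>> move north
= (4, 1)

>>> sense north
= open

>>> push north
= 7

>>> move north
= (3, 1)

>>> sense west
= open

>>> push west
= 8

>>> move west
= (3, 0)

>>> sense north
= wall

>>> pop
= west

>>> move east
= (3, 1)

>>> sense north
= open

>>> push north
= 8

>>> move north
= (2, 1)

>>> sense north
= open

>>> push north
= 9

>>> move north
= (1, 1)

>>> sense west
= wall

>>> sense north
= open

>>> push north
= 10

>>> move north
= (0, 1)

>>> sense west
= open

>>> push west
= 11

>>> move west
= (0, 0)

>>> pop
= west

>>> move east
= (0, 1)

>>> sense east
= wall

>>> pop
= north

>>> move south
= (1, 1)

>>> sense east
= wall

>>> pop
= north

>>> move south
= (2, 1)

>>> sense east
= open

>>> push east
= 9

>>> move east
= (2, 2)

>>> sense south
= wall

>>> sense east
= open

>>> push east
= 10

>>> move east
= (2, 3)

>>> sense north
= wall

>>> sense east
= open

>>> push east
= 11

>>> move east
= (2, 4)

>>> sense north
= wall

>>> sense east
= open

>>> push east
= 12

>>> move east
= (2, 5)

>>> sense south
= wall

>>> sense north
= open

>>> push north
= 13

>>> move north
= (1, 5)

>>> sense north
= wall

>>> sense east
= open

>>> push east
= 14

>>> move east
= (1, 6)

>>> sense south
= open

>>> push south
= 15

>>> move south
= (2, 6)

>>> sense south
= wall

>>> sense east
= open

>>> push east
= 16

>>> move east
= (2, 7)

>>> sense south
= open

>>> push south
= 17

>>> move south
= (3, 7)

>>> sense south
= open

>>> push south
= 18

>>> move south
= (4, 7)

>>> sense south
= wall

>>> sense west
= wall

>>> pop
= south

>>> move north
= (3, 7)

>>> pop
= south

>>> move north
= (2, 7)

>>> sense north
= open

>>> push north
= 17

>>> move north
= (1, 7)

>>> sense north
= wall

>>> pop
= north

>>> move south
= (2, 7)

>>> pop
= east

>>> move west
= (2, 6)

>>> pop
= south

>>> move north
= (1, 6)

>>> sense north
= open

>>> push north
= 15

>>> move north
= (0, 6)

>>> pop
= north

>>> move south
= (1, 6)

>>> pop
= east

>>> move west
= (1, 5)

>>> pop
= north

>>> move south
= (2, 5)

>>> pop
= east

>>> move west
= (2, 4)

>>> pop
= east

>>> move west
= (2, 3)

>>> pop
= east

>>> move west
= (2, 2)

>>> pop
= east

>>> move west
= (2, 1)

>>> pop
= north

>>> move south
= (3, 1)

>>> pop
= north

>>> move south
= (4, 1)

>>> sense east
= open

>>> push east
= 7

>>> move east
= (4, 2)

>>> pop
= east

>>> move west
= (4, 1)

>>> pop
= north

>>> move south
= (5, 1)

>>> pop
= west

>>> move east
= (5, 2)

>>> pop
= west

>>> move east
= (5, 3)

>>> sense east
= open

>>> push east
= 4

>>> move east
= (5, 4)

>>> sense south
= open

>>> push south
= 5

>>> move south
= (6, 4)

>>> sense east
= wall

>>> pop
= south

>>> move north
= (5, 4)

>>> sense east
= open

>>> push east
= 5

>>> move east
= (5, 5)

>>> sense north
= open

>>> push north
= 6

>>> move north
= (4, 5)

>>> pop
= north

>>> move south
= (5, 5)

>>> sense east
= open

>>> push east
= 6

>>> move east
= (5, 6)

>>> sense south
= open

>>> push south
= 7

>>> move south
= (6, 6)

>>> sense east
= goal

>>> move east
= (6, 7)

Answer: (6, 7)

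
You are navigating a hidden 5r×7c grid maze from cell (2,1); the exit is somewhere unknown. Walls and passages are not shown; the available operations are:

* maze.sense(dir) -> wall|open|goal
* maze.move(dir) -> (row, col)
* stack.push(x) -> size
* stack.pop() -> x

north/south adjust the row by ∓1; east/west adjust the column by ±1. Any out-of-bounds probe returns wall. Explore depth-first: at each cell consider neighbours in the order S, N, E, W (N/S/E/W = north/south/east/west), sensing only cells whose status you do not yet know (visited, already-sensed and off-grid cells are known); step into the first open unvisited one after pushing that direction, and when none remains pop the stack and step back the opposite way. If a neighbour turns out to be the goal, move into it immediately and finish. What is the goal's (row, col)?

CALL maze.sense[south]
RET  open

CALL stack.push[south]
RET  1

CALL maze.move[south]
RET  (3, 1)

CALL maze.sense[south]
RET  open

CALL stack.push[south]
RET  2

CALL maze.move[south]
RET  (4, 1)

CALL maze.sense[east]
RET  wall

CALL maze.sense[west]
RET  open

CALL stack.push[west]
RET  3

CALL maze.move[west]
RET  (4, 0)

CALL maze.sense[north]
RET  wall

CALL stack.pop[]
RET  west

CALL maze.move[east]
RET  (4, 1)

CALL stack.pop[]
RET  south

CALL maze.move[north]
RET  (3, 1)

CALL maze.sense[east]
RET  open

CALL stack.push[east]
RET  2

CALL maze.move[east]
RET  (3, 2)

CALL maze.sense[north]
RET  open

CALL stack.push[north]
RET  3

CALL maze.move[north]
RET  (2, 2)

CALL maze.sense[north]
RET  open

CALL stack.push[north]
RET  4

CALL maze.move[north]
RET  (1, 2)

CALL maze.sense[north]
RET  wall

CALL maze.sense[east]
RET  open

CALL stack.push[east]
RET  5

CALL maze.move[east]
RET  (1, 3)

CALL maze.sense[south]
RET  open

CALL stack.push[south]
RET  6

CALL maze.move[south]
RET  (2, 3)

CALL maze.sense[south]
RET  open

CALL stack.push[south]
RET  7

CALL maze.move[south]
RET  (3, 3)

CALL maze.sense[south]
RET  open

CALL stack.push[south]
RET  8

CALL maze.move[south]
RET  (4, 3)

CALL maze.sense[east]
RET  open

CALL stack.push[east]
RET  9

CALL maze.move[east]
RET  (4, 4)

CALL maze.sense[north]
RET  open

CALL stack.push[north]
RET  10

CALL maze.move[north]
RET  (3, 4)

CALL maze.sense[north]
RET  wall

CALL maze.sense[east]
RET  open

CALL stack.push[east]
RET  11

CALL maze.move[east]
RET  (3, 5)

CALL maze.sense[south]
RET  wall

CALL maze.sense[north]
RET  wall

CALL maze.sense[east]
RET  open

CALL stack.push[east]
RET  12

CALL maze.move[east]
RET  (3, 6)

CALL maze.sense[south]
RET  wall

CALL maze.sense[north]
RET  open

CALL stack.push[north]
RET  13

CALL maze.move[north]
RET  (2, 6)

CALL maze.sense[north]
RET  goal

CALL maze.move[north]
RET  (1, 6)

Answer: (1, 6)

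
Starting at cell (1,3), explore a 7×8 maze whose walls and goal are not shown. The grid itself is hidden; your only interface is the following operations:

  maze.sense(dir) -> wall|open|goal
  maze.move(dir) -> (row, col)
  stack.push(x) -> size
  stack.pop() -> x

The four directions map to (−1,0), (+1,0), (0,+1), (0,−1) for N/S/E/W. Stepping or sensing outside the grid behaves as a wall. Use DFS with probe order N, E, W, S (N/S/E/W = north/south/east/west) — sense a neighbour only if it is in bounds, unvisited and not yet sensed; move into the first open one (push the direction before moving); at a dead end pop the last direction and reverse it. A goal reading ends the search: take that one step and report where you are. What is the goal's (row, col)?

→ maze.sense(dir=north)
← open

→ stack.push(x=north)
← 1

→ maze.move(dir=north)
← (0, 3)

→ maze.sense(dir=east)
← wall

→ maze.sense(dir=west)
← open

→ stack.push(x=west)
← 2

→ maze.move(dir=west)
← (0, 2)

→ maze.sense(dir=west)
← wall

→ maze.sense(dir=south)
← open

→ stack.push(x=south)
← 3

→ maze.move(dir=south)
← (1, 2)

→ maze.sense(dir=west)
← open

→ stack.push(x=west)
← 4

→ maze.move(dir=west)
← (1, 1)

→ maze.sense(dir=west)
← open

→ stack.push(x=west)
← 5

→ maze.move(dir=west)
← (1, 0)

→ maze.sense(dir=north)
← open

→ stack.push(x=north)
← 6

→ maze.move(dir=north)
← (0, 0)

→ stack.pop()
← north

→ maze.move(dir=south)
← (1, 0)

→ maze.sense(dir=south)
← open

→ stack.push(x=south)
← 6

→ maze.move(dir=south)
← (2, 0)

→ maze.sense(dir=east)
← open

→ stack.push(x=east)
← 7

→ maze.move(dir=east)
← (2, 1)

→ maze.sense(dir=east)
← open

→ stack.push(x=east)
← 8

→ maze.move(dir=east)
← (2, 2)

→ maze.sense(dir=east)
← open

→ stack.push(x=east)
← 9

→ maze.move(dir=east)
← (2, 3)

→ maze.sense(dir=east)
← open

→ stack.push(x=east)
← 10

→ maze.move(dir=east)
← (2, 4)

→ maze.sense(dir=north)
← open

→ stack.push(x=north)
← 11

→ maze.move(dir=north)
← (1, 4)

→ maze.sense(dir=east)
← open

→ stack.push(x=east)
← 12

→ maze.move(dir=east)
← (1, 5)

→ maze.sense(dir=north)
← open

→ stack.push(x=north)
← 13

→ maze.move(dir=north)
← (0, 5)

→ maze.sense(dir=east)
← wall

→ stack.pop()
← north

→ maze.move(dir=south)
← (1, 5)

→ maze.sense(dir=east)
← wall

→ maze.sense(dir=south)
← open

→ stack.push(x=south)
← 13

→ maze.move(dir=south)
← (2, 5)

→ maze.sense(dir=east)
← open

→ stack.push(x=east)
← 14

→ maze.move(dir=east)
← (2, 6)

→ maze.sense(dir=east)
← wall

→ maze.sense(dir=south)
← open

→ stack.push(x=south)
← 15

→ maze.move(dir=south)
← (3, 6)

→ maze.sense(dir=east)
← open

→ stack.push(x=east)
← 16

→ maze.move(dir=east)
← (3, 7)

→ maze.sense(dir=south)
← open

→ stack.push(x=south)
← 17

→ maze.move(dir=south)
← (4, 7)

→ maze.sense(dir=west)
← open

→ stack.push(x=west)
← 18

→ maze.move(dir=west)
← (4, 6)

→ maze.sense(dir=west)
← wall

→ maze.sense(dir=south)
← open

→ stack.push(x=south)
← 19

→ maze.move(dir=south)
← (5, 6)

→ maze.sense(dir=east)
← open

→ stack.push(x=east)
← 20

→ maze.move(dir=east)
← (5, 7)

→ maze.sense(dir=south)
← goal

→ maze.move(dir=south)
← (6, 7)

Answer: (6, 7)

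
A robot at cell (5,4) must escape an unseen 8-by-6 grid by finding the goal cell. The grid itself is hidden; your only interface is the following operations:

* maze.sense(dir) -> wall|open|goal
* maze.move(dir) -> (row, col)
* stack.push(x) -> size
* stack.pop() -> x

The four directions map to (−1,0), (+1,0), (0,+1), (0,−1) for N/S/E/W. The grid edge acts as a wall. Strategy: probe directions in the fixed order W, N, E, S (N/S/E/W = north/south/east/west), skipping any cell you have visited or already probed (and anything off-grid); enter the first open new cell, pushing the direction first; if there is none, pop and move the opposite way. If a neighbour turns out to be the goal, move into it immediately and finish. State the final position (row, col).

% maze.sense dir: west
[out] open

% stack.push x: west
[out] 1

% maze.move dir: west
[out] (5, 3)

% maze.sense dir: west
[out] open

% stack.push x: west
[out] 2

% maze.move dir: west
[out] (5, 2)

% maze.sense dir: west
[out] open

% stack.push x: west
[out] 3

% maze.move dir: west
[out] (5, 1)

% maze.sense dir: west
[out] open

% stack.push x: west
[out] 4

% maze.move dir: west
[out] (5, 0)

% maze.sense dir: north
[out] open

% stack.push x: north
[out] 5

% maze.move dir: north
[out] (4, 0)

% maze.sense dir: north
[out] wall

% maze.sense dir: east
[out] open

% stack.push x: east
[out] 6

% maze.move dir: east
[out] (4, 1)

% maze.sense dir: north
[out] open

% stack.push x: north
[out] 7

% maze.move dir: north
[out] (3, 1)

% maze.sense dir: north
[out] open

% stack.push x: north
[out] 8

% maze.move dir: north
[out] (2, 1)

% maze.sense dir: west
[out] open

% stack.push x: west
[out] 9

% maze.move dir: west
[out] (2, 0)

% maze.sense dir: north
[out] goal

% maze.move dir: north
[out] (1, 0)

Answer: (1, 0)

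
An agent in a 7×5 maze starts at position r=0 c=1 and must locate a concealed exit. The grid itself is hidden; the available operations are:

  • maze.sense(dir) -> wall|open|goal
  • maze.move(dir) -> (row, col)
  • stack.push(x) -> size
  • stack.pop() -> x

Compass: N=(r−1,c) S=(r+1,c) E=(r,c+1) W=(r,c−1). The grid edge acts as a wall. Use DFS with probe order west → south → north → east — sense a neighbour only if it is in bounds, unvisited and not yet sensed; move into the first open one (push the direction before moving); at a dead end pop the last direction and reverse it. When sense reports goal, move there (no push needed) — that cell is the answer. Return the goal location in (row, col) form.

Using maze.sense with dir→west, : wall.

I try maze.sense with dir→south, and get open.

Calling stack.push with x→south, — result: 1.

Now I run maze.move with dir→south, and get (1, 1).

I run maze.sense with dir→west, — result: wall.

Using maze.sense with dir→south, and observe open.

I invoke stack.push with x→south, yielding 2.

I try maze.move with dir→south, : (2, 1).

I try maze.sense with dir→west, and observe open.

I call stack.push with x→west, yielding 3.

I try maze.move with dir→west, which returns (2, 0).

I use maze.sense with dir→south, : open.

I run stack.push with x→south, : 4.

I call maze.move with dir→south, which returns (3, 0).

I try maze.sense with dir→south, and get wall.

Calling maze.sense with dir→east, — result: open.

Now I run stack.push with x→east, which returns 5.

I try maze.move with dir→east, which returns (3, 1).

Next I call maze.sense with dir→south, and get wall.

Calling maze.sense with dir→east, and get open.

Then stack.push with x→east, and see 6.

I call maze.move with dir→east, → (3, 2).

Invoking maze.sense with dir→south, and observe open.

Next I call stack.push with x→south, → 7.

Next I call maze.move with dir→south, and observe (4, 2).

I run maze.sense with dir→south, and get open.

Invoking stack.push with x→south, yielding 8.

I try maze.move with dir→south, yielding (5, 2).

Next I call maze.sense with dir→west, yielding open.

I invoke stack.push with x→west, → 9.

Using maze.move with dir→west, which returns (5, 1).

I run maze.sense with dir→west, → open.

Calling stack.push with x→west, → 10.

Now I run maze.move with dir→west, and see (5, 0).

I call maze.sense with dir→south, and observe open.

Then stack.push with x→south, and observe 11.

I call maze.move with dir→south, : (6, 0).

Now I run maze.sense with dir→east, and see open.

I call stack.push with x→east, and get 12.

Then maze.move with dir→east, → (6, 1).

I call maze.sense with dir→east, and observe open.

I call stack.push with x→east, and observe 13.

Next I call maze.move with dir→east, giving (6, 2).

I use maze.sense with dir→east, yielding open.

Calling stack.push with x→east, → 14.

I use maze.move with dir→east, and see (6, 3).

I try maze.sense with dir→north, and observe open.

I try stack.push with x→north, giving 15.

Next I call maze.move with dir→north, and get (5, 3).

Next I call maze.sense with dir→north, → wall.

Now I run maze.sense with dir→east, and see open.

Using stack.push with x→east, and get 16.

I invoke maze.move with dir→east, and get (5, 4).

Next I call maze.sense with dir→south, → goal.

I run maze.move with dir→south, and get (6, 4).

Answer: (6, 4)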